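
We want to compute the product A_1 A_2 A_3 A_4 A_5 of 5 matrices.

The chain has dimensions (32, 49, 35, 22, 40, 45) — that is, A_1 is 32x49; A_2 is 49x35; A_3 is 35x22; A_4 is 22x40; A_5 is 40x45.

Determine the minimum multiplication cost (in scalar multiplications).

143506

Adjacent pairs: A_1A_2 = 32·49·35 = 54880; A_2A_3 = 49·35·22 = 37730; A_3A_4 = 35·22·40 = 30800; A_4A_5 = 22·40·45 = 39600.
Length 3: A_1..A_3: k=1: 0+37730+32·49·22=72226; k=2: 54880+0+32·35·22=79520 → min 72226 | A_2..A_4: k=2: 0+30800+49·35·40=99400; k=3: 37730+0+49·22·40=80850 → min 80850 | A_3..A_5: k=3: 0+39600+35·22·45=74250; k=4: 30800+0+35·40·45=93800 → min 74250.
Length 4: A_1..A_4: k=1: 0+80850+32·49·40=143570; k=2: 54880+30800+32·35·40=130480; k=3: 72226+0+32·22·40=100386 → min 100386 | A_2..A_5: k=2: 0+74250+49·35·45=151425; k=3: 37730+39600+49·22·45=125840; k=4: 80850+0+49·40·45=169050 → min 125840.
Length 5: A_1..A_5: k=1: 0+125840+32·49·45=196400; k=2: 54880+74250+32·35·45=179530; k=3: 72226+39600+32·22·45=143506; k=4: 100386+0+32·40·45=157986 → min 143506.
Optimal order: ((A_1 (A_2 A_3)) (A_4 A_5)) with cost 143506.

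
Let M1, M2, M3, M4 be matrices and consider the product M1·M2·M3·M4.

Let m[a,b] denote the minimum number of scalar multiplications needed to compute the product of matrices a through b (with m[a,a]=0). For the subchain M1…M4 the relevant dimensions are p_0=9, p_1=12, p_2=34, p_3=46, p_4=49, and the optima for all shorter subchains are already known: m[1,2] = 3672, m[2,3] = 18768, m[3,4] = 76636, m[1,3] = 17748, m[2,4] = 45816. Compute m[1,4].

m[1,4] = min over k∈[1,3] of m[1,k]+m[k+1,4]+p_{0}·p_k·p_{4}.
k=1: 0 + 45816 + 9·12·49 = 51108; k=2: 3672 + 76636 + 9·34·49 = 95302; k=3: 17748 + 0 + 9·46·49 = 38034.
Minimum: 38034 at k=3.

38034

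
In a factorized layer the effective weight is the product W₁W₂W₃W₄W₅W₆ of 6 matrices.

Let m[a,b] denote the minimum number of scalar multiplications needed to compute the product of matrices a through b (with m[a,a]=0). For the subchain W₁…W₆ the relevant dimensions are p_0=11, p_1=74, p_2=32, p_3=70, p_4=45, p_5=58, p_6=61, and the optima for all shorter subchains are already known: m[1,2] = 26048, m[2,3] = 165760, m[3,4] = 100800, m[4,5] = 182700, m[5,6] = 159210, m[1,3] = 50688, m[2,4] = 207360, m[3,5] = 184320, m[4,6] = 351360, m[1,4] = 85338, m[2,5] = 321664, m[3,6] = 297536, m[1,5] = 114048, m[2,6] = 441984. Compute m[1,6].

m[1,6] = min over k∈[1,5] of m[1,k]+m[k+1,6]+p_{0}·p_k·p_{6}.
k=1: 0 + 441984 + 11·74·61 = 491638; k=2: 26048 + 297536 + 11·32·61 = 345056; k=3: 50688 + 351360 + 11·70·61 = 449018; k=4: 85338 + 159210 + 11·45·61 = 274743; k=5: 114048 + 0 + 11·58·61 = 152966.
Minimum: 152966 at k=5.

152966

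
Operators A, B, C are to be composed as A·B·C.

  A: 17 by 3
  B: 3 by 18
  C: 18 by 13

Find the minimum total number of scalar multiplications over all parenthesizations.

Order (A·(B·C)): (B·C): 3×18 by 18×13 → 3×13, cost 3·18·13 = 702; (A·(B·C)): 17×3 by 3×13 → 17×13, cost 17·3·13 = 663; cumulative 1365. Total 1365.
Order ((A·B)·C): (A·B): 17×3 by 3×18 → 17×18, cost 17·3·18 = 918; ((A·B)·C): 17×18 by 18×13 → 17×13, cost 17·18·13 = 3978; cumulative 4896. Total 4896.
Minimum: 1365.

1365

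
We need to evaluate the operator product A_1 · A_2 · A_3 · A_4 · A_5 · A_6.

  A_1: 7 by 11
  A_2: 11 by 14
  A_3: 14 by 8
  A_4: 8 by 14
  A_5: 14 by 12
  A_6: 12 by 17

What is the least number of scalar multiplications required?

Adjacent pairs: A_1A_2 = 7·11·14 = 1078; A_2A_3 = 11·14·8 = 1232; A_3A_4 = 14·8·14 = 1568; A_4A_5 = 8·14·12 = 1344; A_5A_6 = 14·12·17 = 2856.
Length 3: A_1..A_3: k=1: 0+1232+7·11·8=1848; k=2: 1078+0+7·14·8=1862 → min 1848 | A_2..A_4: k=2: 0+1568+11·14·14=3724; k=3: 1232+0+11·8·14=2464 → min 2464 | A_3..A_5: k=3: 0+1344+14·8·12=2688; k=4: 1568+0+14·14·12=3920 → min 2688 | A_4..A_6: k=4: 0+2856+8·14·17=4760; k=5: 1344+0+8·12·17=2976 → min 2976.
Length 4: A_1..A_4: k=1: 0+2464+7·11·14=3542; k=2: 1078+1568+7·14·14=4018; k=3: 1848+0+7·8·14=2632 → min 2632 | A_2..A_5: k=2: 0+2688+11·14·12=4536; k=3: 1232+1344+11·8·12=3632; k=4: 2464+0+11·14·12=4312 → min 3632 | A_3..A_6: k=3: 0+2976+14·8·17=4880; k=4: 1568+2856+14·14·17=7756; k=5: 2688+0+14·12·17=5544 → min 4880.
Length 5: A_1..A_5: k=1: 0+3632+7·11·12=4556; k=2: 1078+2688+7·14·12=4942; k=3: 1848+1344+7·8·12=3864; k=4: 2632+0+7·14·12=3808 → min 3808 | A_2..A_6: k=2: 0+4880+11·14·17=7498; k=3: 1232+2976+11·8·17=5704; k=4: 2464+2856+11·14·17=7938; k=5: 3632+0+11·12·17=5876 → min 5704.
Length 6: A_1..A_6: k=1: 0+5704+7·11·17=7013; k=2: 1078+4880+7·14·17=7624; k=3: 1848+2976+7·8·17=5776; k=4: 2632+2856+7·14·17=7154; k=5: 3808+0+7·12·17=5236 → min 5236.
Optimal order: ((((A_1 · (A_2 · A_3)) · A_4) · A_5) · A_6) with cost 5236.

5236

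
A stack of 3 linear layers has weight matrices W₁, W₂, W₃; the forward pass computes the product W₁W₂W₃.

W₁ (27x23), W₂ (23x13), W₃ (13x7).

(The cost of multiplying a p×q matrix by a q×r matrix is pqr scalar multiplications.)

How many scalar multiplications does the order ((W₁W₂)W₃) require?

(W₁W₂): 27×23 by 23×13 → 27×13, cost 27·23·13 = 8073
((W₁W₂)W₃): 27×13 by 13×7 → 27×7, cost 27·13·7 = 2457; cumulative 10530
Total: 10530 scalar multiplications.

10530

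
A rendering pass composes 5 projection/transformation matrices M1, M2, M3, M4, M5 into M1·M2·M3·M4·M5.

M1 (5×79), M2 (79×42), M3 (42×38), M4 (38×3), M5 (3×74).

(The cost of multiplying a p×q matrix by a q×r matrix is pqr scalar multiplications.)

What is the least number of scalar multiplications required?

Adjacent pairs: M1M2 = 5·79·42 = 16590; M2M3 = 79·42·38 = 126084; M3M4 = 42·38·3 = 4788; M4M5 = 38·3·74 = 8436.
Length 3: M1..M3: k=1: 0+126084+5·79·38=141094; k=2: 16590+0+5·42·38=24570 → min 24570 | M2..M4: k=2: 0+4788+79·42·3=14742; k=3: 126084+0+79·38·3=135090 → min 14742 | M3..M5: k=3: 0+8436+42·38·74=126540; k=4: 4788+0+42·3·74=14112 → min 14112.
Length 4: M1..M4: k=1: 0+14742+5·79·3=15927; k=2: 16590+4788+5·42·3=22008; k=3: 24570+0+5·38·3=25140 → min 15927 | M2..M5: k=2: 0+14112+79·42·74=259644; k=3: 126084+8436+79·38·74=356668; k=4: 14742+0+79·3·74=32280 → min 32280.
Length 5: M1..M5: k=1: 0+32280+5·79·74=61510; k=2: 16590+14112+5·42·74=46242; k=3: 24570+8436+5·38·74=47066; k=4: 15927+0+5·3·74=17037 → min 17037.
Optimal order: ((M1·(M2·(M3·M4)))·M5) with cost 17037.

17037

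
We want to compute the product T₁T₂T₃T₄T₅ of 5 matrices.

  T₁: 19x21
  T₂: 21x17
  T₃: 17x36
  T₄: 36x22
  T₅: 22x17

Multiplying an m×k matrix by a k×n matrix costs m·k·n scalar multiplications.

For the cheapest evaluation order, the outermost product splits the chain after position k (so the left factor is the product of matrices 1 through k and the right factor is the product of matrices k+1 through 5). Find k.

2

Adjacent pairs: T₁T₂ = 19·21·17 = 6783; T₂T₃ = 21·17·36 = 12852; T₃T₄ = 17·36·22 = 13464; T₄T₅ = 36·22·17 = 13464.
Length 3: T₁..T₃: k=1: 0+12852+19·21·36=27216; k=2: 6783+0+19·17·36=18411 → min 18411 | T₂..T₄: k=2: 0+13464+21·17·22=21318; k=3: 12852+0+21·36·22=29484 → min 21318 | T₃..T₅: k=3: 0+13464+17·36·17=23868; k=4: 13464+0+17·22·17=19822 → min 19822.
Length 4: T₁..T₄: k=1: 0+21318+19·21·22=30096; k=2: 6783+13464+19·17·22=27353; k=3: 18411+0+19·36·22=33459 → min 27353 | T₂..T₅: k=2: 0+19822+21·17·17=25891; k=3: 12852+13464+21·36·17=39168; k=4: 21318+0+21·22·17=29172 → min 25891.
Top-level splits: k=1: (T₁..T₁)·(T₂..T₅) → 0+25891+19·21·17 = 32674; k=2: (T₁..T₂)·(T₃..T₅) → 6783+19822+19·17·17 = 32096; k=3: (T₁..T₃)·(T₄..T₅) → 18411+13464+19·36·17 = 43503; k=4: (T₁..T₄)·(T₅..T₅) → 27353+0+19·22·17 = 34459.
Best split is after T₂, i.e. k = 2.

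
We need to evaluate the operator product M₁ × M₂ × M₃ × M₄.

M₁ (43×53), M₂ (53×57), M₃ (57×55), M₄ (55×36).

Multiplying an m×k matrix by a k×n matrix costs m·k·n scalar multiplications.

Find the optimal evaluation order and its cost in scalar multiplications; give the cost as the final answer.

Adjacent pairs: M₁M₂ = 43·53·57 = 129903; M₂M₃ = 53·57·55 = 166155; M₃M₄ = 57·55·36 = 112860.
Length 3: M₁..M₃: k=1: 0+166155+43·53·55=291500; k=2: 129903+0+43·57·55=264708 → min 264708 | M₂..M₄: k=2: 0+112860+53·57·36=221616; k=3: 166155+0+53·55·36=271095 → min 221616.
Length 4: M₁..M₄: k=1: 0+221616+43·53·36=303660; k=2: 129903+112860+43·57·36=330999; k=3: 264708+0+43·55·36=349848 → min 303660.
Optimal parenthesization: (M₁ × (M₂ × (M₃ × M₄))) with cost 303660.

303660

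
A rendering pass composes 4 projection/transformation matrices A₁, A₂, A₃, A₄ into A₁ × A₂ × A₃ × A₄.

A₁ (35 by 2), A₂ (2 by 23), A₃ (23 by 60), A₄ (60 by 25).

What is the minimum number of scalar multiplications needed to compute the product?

7510

Adjacent pairs: A₁A₂ = 35·2·23 = 1610; A₂A₃ = 2·23·60 = 2760; A₃A₄ = 23·60·25 = 34500.
Length 3: A₁..A₃: k=1: 0+2760+35·2·60=6960; k=2: 1610+0+35·23·60=49910 → min 6960 | A₂..A₄: k=2: 0+34500+2·23·25=35650; k=3: 2760+0+2·60·25=5760 → min 5760.
Length 4: A₁..A₄: k=1: 0+5760+35·2·25=7510; k=2: 1610+34500+35·23·25=56235; k=3: 6960+0+35·60·25=59460 → min 7510.
Optimal order: (A₁ × ((A₂ × A₃) × A₄)) with cost 7510.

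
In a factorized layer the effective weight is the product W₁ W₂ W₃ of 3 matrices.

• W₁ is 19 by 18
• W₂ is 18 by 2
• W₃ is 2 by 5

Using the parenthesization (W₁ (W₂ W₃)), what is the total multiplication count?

1890

(W₂ W₃): 18×2 by 2×5 → 18×5, cost 18·2·5 = 180
(W₁ (W₂ W₃)): 19×18 by 18×5 → 19×5, cost 19·18·5 = 1710; cumulative 1890
Total: 1890 scalar multiplications.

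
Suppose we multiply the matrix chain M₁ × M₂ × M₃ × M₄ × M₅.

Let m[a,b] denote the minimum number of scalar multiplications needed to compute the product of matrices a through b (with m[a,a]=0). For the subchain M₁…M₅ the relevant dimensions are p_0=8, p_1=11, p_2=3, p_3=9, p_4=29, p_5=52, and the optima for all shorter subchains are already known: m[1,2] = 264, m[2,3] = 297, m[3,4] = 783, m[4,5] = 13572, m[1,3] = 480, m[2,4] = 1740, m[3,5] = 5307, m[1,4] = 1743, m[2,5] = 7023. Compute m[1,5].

m[1,5] = min over k∈[1,4] of m[1,k]+m[k+1,5]+p_{0}·p_k·p_{5}.
k=1: 0 + 7023 + 8·11·52 = 11599; k=2: 264 + 5307 + 8·3·52 = 6819; k=3: 480 + 13572 + 8·9·52 = 17796; k=4: 1743 + 0 + 8·29·52 = 13807.
Minimum: 6819 at k=2.

6819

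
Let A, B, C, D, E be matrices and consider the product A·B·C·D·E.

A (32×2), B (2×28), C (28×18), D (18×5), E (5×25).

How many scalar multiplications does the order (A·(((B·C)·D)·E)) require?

3038

(B·C): 2×28 by 28×18 → 2×18, cost 2·28·18 = 1008
((B·C)·D): 2×18 by 18×5 → 2×5, cost 2·18·5 = 180; cumulative 1188
(((B·C)·D)·E): 2×5 by 5×25 → 2×25, cost 2·5·25 = 250; cumulative 1438
(A·(((B·C)·D)·E)): 32×2 by 2×25 → 32×25, cost 32·2·25 = 1600; cumulative 3038
Total: 3038 scalar multiplications.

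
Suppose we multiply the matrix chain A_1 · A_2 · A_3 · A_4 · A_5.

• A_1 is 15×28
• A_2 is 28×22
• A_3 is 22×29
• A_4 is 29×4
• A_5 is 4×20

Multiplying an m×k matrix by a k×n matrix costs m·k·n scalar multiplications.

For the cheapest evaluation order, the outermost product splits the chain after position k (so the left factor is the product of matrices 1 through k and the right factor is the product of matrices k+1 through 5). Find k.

4

Adjacent pairs: A_1A_2 = 15·28·22 = 9240; A_2A_3 = 28·22·29 = 17864; A_3A_4 = 22·29·4 = 2552; A_4A_5 = 29·4·20 = 2320.
Length 3: A_1..A_3: k=1: 0+17864+15·28·29=30044; k=2: 9240+0+15·22·29=18810 → min 18810 | A_2..A_4: k=2: 0+2552+28·22·4=5016; k=3: 17864+0+28·29·4=21112 → min 5016 | A_3..A_5: k=3: 0+2320+22·29·20=15080; k=4: 2552+0+22·4·20=4312 → min 4312.
Length 4: A_1..A_4: k=1: 0+5016+15·28·4=6696; k=2: 9240+2552+15·22·4=13112; k=3: 18810+0+15·29·4=20550 → min 6696 | A_2..A_5: k=2: 0+4312+28·22·20=16632; k=3: 17864+2320+28·29·20=36424; k=4: 5016+0+28·4·20=7256 → min 7256.
Top-level splits: k=1: (A_1..A_1)·(A_2..A_5) → 0+7256+15·28·20 = 15656; k=2: (A_1..A_2)·(A_3..A_5) → 9240+4312+15·22·20 = 20152; k=3: (A_1..A_3)·(A_4..A_5) → 18810+2320+15·29·20 = 29830; k=4: (A_1..A_4)·(A_5..A_5) → 6696+0+15·4·20 = 7896.
Best split is after A_4, i.e. k = 4.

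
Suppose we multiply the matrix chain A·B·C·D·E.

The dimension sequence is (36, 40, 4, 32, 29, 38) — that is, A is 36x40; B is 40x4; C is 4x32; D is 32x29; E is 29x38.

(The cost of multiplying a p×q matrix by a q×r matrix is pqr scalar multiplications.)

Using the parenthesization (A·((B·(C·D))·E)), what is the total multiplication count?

107152

(C·D): 4×32 by 32×29 → 4×29, cost 4·32·29 = 3712
(B·(C·D)): 40×4 by 4×29 → 40×29, cost 40·4·29 = 4640; cumulative 8352
((B·(C·D))·E): 40×29 by 29×38 → 40×38, cost 40·29·38 = 44080; cumulative 52432
(A·((B·(C·D))·E)): 36×40 by 40×38 → 36×38, cost 36·40·38 = 54720; cumulative 107152
Total: 107152 scalar multiplications.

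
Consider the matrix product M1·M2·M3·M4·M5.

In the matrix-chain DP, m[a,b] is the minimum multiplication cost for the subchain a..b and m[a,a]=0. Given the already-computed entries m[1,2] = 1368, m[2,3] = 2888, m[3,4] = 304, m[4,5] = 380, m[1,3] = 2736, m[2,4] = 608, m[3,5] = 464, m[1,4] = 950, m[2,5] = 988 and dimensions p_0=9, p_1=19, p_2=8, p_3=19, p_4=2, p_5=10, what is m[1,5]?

m[1,5] = min over k∈[1,4] of m[1,k]+m[k+1,5]+p_{0}·p_k·p_{5}.
k=1: 0 + 988 + 9·19·10 = 2698; k=2: 1368 + 464 + 9·8·10 = 2552; k=3: 2736 + 380 + 9·19·10 = 4826; k=4: 950 + 0 + 9·2·10 = 1130.
Minimum: 1130 at k=4.

1130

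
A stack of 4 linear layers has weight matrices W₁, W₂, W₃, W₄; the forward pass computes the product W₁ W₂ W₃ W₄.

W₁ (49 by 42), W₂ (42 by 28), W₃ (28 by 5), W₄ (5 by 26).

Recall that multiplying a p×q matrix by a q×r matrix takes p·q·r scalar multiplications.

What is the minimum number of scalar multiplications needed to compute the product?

Adjacent pairs: W₁W₂ = 49·42·28 = 57624; W₂W₃ = 42·28·5 = 5880; W₃W₄ = 28·5·26 = 3640.
Length 3: W₁..W₃: k=1: 0+5880+49·42·5=16170; k=2: 57624+0+49·28·5=64484 → min 16170 | W₂..W₄: k=2: 0+3640+42·28·26=34216; k=3: 5880+0+42·5·26=11340 → min 11340.
Length 4: W₁..W₄: k=1: 0+11340+49·42·26=64848; k=2: 57624+3640+49·28·26=96936; k=3: 16170+0+49·5·26=22540 → min 22540.
Optimal order: ((W₁ (W₂ W₃)) W₄) with cost 22540.

22540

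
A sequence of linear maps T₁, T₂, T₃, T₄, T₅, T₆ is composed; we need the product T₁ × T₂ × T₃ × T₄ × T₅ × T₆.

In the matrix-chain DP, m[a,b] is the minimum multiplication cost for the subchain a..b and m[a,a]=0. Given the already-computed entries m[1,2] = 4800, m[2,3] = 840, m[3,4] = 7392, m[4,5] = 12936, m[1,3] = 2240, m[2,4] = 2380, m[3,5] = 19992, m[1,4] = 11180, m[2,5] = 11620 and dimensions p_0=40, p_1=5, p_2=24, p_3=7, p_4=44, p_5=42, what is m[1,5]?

20020

m[1,5] = min over k∈[1,4] of m[1,k]+m[k+1,5]+p_{0}·p_k·p_{5}.
k=1: 0 + 11620 + 40·5·42 = 20020; k=2: 4800 + 19992 + 40·24·42 = 65112; k=3: 2240 + 12936 + 40·7·42 = 26936; k=4: 11180 + 0 + 40·44·42 = 85100.
Minimum: 20020 at k=1.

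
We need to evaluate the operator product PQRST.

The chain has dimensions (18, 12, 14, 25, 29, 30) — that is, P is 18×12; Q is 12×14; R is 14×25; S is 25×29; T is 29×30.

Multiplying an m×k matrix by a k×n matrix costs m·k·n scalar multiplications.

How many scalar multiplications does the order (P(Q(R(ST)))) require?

43770

(ST): 25×29 by 29×30 → 25×30, cost 25·29·30 = 21750
(R(ST)): 14×25 by 25×30 → 14×30, cost 14·25·30 = 10500; cumulative 32250
(Q(R(ST))): 12×14 by 14×30 → 12×30, cost 12·14·30 = 5040; cumulative 37290
(P(Q(R(ST)))): 18×12 by 12×30 → 18×30, cost 18·12·30 = 6480; cumulative 43770
Total: 43770 scalar multiplications.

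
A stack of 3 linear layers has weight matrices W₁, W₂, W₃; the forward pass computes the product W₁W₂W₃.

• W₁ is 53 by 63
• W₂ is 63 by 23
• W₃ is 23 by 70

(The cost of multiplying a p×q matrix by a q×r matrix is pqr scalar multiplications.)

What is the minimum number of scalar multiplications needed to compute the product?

Order (W₁(W₂W₃)): (W₂W₃): 63×23 by 23×70 → 63×70, cost 63·23·70 = 101430; (W₁(W₂W₃)): 53×63 by 63×70 → 53×70, cost 53·63·70 = 233730; cumulative 335160. Total 335160.
Order ((W₁W₂)W₃): (W₁W₂): 53×63 by 63×23 → 53×23, cost 53·63·23 = 76797; ((W₁W₂)W₃): 53×23 by 23×70 → 53×70, cost 53·23·70 = 85330; cumulative 162127. Total 162127.
Minimum: 162127.

162127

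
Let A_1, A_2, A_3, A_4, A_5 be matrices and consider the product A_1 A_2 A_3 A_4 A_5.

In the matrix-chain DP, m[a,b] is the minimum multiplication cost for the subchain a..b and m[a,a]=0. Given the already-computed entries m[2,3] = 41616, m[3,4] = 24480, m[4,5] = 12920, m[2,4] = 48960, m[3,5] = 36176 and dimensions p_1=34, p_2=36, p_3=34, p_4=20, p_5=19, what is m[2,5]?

m[2,5] = min over k∈[2,4] of m[2,k]+m[k+1,5]+p_{1}·p_k·p_{5}.
k=2: 0 + 36176 + 34·36·19 = 59432; k=3: 41616 + 12920 + 34·34·19 = 76500; k=4: 48960 + 0 + 34·20·19 = 61880.
Minimum: 59432 at k=2.

59432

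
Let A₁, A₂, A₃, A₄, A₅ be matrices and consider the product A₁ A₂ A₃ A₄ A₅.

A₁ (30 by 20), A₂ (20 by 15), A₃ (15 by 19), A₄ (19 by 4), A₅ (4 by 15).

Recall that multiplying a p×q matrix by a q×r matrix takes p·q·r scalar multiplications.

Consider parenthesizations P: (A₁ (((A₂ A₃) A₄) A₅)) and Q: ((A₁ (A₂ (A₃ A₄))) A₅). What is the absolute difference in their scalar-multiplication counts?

Order P = (A₁ (((A₂ A₃) A₄) A₅)): (A₂ A₃): 20×15 by 15×19 → 20×19, cost 20·15·19 = 5700; ((A₂ A₃) A₄): 20×19 by 19×4 → 20×4, cost 20·19·4 = 1520; cumulative 7220; (((A₂ A₃) A₄) A₅): 20×4 by 4×15 → 20×15, cost 20·4·15 = 1200; cumulative 8420; (A₁ (((A₂ A₃) A₄) A₅)): 30×20 by 20×15 → 30×15, cost 30·20·15 = 9000; cumulative 17420. Total 17420.
Order Q = ((A₁ (A₂ (A₃ A₄))) A₅): (A₃ A₄): 15×19 by 19×4 → 15×4, cost 15·19·4 = 1140; (A₂ (A₃ A₄)): 20×15 by 15×4 → 20×4, cost 20·15·4 = 1200; cumulative 2340; (A₁ (A₂ (A₃ A₄))): 30×20 by 20×4 → 30×4, cost 30·20·4 = 2400; cumulative 4740; ((A₁ (A₂ (A₃ A₄))) A₅): 30×4 by 4×15 → 30×15, cost 30·4·15 = 1800; cumulative 6540. Total 6540.
Difference: |17420 − 6540| = 10880.

10880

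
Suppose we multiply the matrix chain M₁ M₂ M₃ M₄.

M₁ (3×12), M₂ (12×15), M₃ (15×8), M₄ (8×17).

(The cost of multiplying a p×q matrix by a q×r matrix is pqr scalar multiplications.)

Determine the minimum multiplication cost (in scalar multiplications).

1308

Adjacent pairs: M₁M₂ = 3·12·15 = 540; M₂M₃ = 12·15·8 = 1440; M₃M₄ = 15·8·17 = 2040.
Length 3: M₁..M₃: k=1: 0+1440+3·12·8=1728; k=2: 540+0+3·15·8=900 → min 900 | M₂..M₄: k=2: 0+2040+12·15·17=5100; k=3: 1440+0+12·8·17=3072 → min 3072.
Length 4: M₁..M₄: k=1: 0+3072+3·12·17=3684; k=2: 540+2040+3·15·17=3345; k=3: 900+0+3·8·17=1308 → min 1308.
Optimal order: (((M₁ M₂) M₃) M₄) with cost 1308.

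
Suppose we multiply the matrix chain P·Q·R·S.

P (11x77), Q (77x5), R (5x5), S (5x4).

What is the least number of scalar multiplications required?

Adjacent pairs: PQ = 11·77·5 = 4235; QR = 77·5·5 = 1925; RS = 5·5·4 = 100.
Length 3: P..R: k=1: 0+1925+11·77·5=6160; k=2: 4235+0+11·5·5=4510 → min 4510 | Q..S: k=2: 0+100+77·5·4=1640; k=3: 1925+0+77·5·4=3465 → min 1640.
Length 4: P..S: k=1: 0+1640+11·77·4=5028; k=2: 4235+100+11·5·4=4555; k=3: 4510+0+11·5·4=4730 → min 4555.
Optimal order: ((P·Q)·(R·S)) with cost 4555.

4555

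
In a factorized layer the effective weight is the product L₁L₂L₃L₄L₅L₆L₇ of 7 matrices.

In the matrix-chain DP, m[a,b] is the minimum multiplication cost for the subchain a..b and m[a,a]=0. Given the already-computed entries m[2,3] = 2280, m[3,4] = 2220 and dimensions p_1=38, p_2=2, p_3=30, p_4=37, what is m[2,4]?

5032

m[2,4] = min over k∈[2,3] of m[2,k]+m[k+1,4]+p_{1}·p_k·p_{4}.
k=2: 0 + 2220 + 38·2·37 = 5032; k=3: 2280 + 0 + 38·30·37 = 44460.
Minimum: 5032 at k=2.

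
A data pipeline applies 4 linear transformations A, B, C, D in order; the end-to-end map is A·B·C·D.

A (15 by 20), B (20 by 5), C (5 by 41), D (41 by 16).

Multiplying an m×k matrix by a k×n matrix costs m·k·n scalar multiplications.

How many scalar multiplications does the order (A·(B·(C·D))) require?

9680

(C·D): 5×41 by 41×16 → 5×16, cost 5·41·16 = 3280
(B·(C·D)): 20×5 by 5×16 → 20×16, cost 20·5·16 = 1600; cumulative 4880
(A·(B·(C·D))): 15×20 by 20×16 → 15×16, cost 15·20·16 = 4800; cumulative 9680
Total: 9680 scalar multiplications.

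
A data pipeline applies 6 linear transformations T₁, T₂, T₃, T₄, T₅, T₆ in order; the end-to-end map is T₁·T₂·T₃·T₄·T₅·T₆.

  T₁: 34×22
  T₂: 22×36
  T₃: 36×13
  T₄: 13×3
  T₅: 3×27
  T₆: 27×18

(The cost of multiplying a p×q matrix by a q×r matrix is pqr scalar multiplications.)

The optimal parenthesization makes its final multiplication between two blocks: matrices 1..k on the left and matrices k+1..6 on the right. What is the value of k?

Adjacent pairs: T₁T₂ = 34·22·36 = 26928; T₂T₃ = 22·36·13 = 10296; T₃T₄ = 36·13·3 = 1404; T₄T₅ = 13·3·27 = 1053; T₅T₆ = 3·27·18 = 1458.
Length 3: T₁..T₃: k=1: 0+10296+34·22·13=20020; k=2: 26928+0+34·36·13=42840 → min 20020 | T₂..T₄: k=2: 0+1404+22·36·3=3780; k=3: 10296+0+22·13·3=11154 → min 3780 | T₃..T₅: k=3: 0+1053+36·13·27=13689; k=4: 1404+0+36·3·27=4320 → min 4320 | T₄..T₆: k=4: 0+1458+13·3·18=2160; k=5: 1053+0+13·27·18=7371 → min 2160.
Length 4: T₁..T₄: k=1: 0+3780+34·22·3=6024; k=2: 26928+1404+34·36·3=32004; k=3: 20020+0+34·13·3=21346 → min 6024 | T₂..T₅: k=2: 0+4320+22·36·27=25704; k=3: 10296+1053+22·13·27=19071; k=4: 3780+0+22·3·27=5562 → min 5562 | T₃..T₆: k=3: 0+2160+36·13·18=10584; k=4: 1404+1458+36·3·18=4806; k=5: 4320+0+36·27·18=21816 → min 4806.
Length 5: T₁..T₅: k=1: 0+5562+34·22·27=25758; k=2: 26928+4320+34·36·27=64296; k=3: 20020+1053+34·13·27=33007; k=4: 6024+0+34·3·27=8778 → min 8778 | T₂..T₆: k=2: 0+4806+22·36·18=19062; k=3: 10296+2160+22·13·18=17604; k=4: 3780+1458+22·3·18=6426; k=5: 5562+0+22·27·18=16254 → min 6426.
Top-level splits: k=1: (T₁..T₁)·(T₂..T₆) → 0+6426+34·22·18 = 19890; k=2: (T₁..T₂)·(T₃..T₆) → 26928+4806+34·36·18 = 53766; k=3: (T₁..T₃)·(T₄..T₆) → 20020+2160+34·13·18 = 30136; k=4: (T₁..T₄)·(T₅..T₆) → 6024+1458+34·3·18 = 9318; k=5: (T₁..T₅)·(T₆..T₆) → 8778+0+34·27·18 = 25302.
Best split is after T₄, i.e. k = 4.

4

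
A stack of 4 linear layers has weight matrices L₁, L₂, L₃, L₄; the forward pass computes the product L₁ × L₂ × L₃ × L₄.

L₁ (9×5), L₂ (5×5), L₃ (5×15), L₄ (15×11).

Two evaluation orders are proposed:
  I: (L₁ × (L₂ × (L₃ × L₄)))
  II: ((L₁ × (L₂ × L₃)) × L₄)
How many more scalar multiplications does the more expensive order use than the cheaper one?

Order I = (L₁ × (L₂ × (L₃ × L₄))): (L₃ × L₄): 5×15 by 15×11 → 5×11, cost 5·15·11 = 825; (L₂ × (L₃ × L₄)): 5×5 by 5×11 → 5×11, cost 5·5·11 = 275; cumulative 1100; (L₁ × (L₂ × (L₃ × L₄))): 9×5 by 5×11 → 9×11, cost 9·5·11 = 495; cumulative 1595. Total 1595.
Order II = ((L₁ × (L₂ × L₃)) × L₄): (L₂ × L₃): 5×5 by 5×15 → 5×15, cost 5·5·15 = 375; (L₁ × (L₂ × L₃)): 9×5 by 5×15 → 9×15, cost 9·5·15 = 675; cumulative 1050; ((L₁ × (L₂ × L₃)) × L₄): 9×15 by 15×11 → 9×11, cost 9·15·11 = 1485; cumulative 2535. Total 2535.
Difference: |1595 − 2535| = 940.

940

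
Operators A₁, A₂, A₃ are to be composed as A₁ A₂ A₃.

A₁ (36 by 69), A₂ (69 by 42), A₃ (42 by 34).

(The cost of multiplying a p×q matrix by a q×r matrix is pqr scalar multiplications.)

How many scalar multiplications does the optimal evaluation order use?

155736

Order (A₁ (A₂ A₃)): (A₂ A₃): 69×42 by 42×34 → 69×34, cost 69·42·34 = 98532; (A₁ (A₂ A₃)): 36×69 by 69×34 → 36×34, cost 36·69·34 = 84456; cumulative 182988. Total 182988.
Order ((A₁ A₂) A₃): (A₁ A₂): 36×69 by 69×42 → 36×42, cost 36·69·42 = 104328; ((A₁ A₂) A₃): 36×42 by 42×34 → 36×34, cost 36·42·34 = 51408; cumulative 155736. Total 155736.
Minimum: 155736.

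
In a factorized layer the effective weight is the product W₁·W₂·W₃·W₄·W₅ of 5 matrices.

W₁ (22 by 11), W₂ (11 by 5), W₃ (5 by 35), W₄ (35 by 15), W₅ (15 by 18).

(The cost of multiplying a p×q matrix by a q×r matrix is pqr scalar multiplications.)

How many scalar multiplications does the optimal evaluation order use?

7165

Adjacent pairs: W₁W₂ = 22·11·5 = 1210; W₂W₃ = 11·5·35 = 1925; W₃W₄ = 5·35·15 = 2625; W₄W₅ = 35·15·18 = 9450.
Length 3: W₁..W₃: k=1: 0+1925+22·11·35=10395; k=2: 1210+0+22·5·35=5060 → min 5060 | W₂..W₄: k=2: 0+2625+11·5·15=3450; k=3: 1925+0+11·35·15=7700 → min 3450 | W₃..W₅: k=3: 0+9450+5·35·18=12600; k=4: 2625+0+5·15·18=3975 → min 3975.
Length 4: W₁..W₄: k=1: 0+3450+22·11·15=7080; k=2: 1210+2625+22·5·15=5485; k=3: 5060+0+22·35·15=16610 → min 5485 | W₂..W₅: k=2: 0+3975+11·5·18=4965; k=3: 1925+9450+11·35·18=18305; k=4: 3450+0+11·15·18=6420 → min 4965.
Length 5: W₁..W₅: k=1: 0+4965+22·11·18=9321; k=2: 1210+3975+22·5·18=7165; k=3: 5060+9450+22·35·18=28370; k=4: 5485+0+22·15·18=11425 → min 7165.
Optimal order: ((W₁·W₂)·((W₃·W₄)·W₅)) with cost 7165.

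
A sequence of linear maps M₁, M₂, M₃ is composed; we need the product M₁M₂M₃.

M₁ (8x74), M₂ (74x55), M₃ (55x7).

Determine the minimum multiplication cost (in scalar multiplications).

32634

Order (M₁(M₂M₃)): (M₂M₃): 74×55 by 55×7 → 74×7, cost 74·55·7 = 28490; (M₁(M₂M₃)): 8×74 by 74×7 → 8×7, cost 8·74·7 = 4144; cumulative 32634. Total 32634.
Order ((M₁M₂)M₃): (M₁M₂): 8×74 by 74×55 → 8×55, cost 8·74·55 = 32560; ((M₁M₂)M₃): 8×55 by 55×7 → 8×7, cost 8·55·7 = 3080; cumulative 35640. Total 35640.
Minimum: 32634.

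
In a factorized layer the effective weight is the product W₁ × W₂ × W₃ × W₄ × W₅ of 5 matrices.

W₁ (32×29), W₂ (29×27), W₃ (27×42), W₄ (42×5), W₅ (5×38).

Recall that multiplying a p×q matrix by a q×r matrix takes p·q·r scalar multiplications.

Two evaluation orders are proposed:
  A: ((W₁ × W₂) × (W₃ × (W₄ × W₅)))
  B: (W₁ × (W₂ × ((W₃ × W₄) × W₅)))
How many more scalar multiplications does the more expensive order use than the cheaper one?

33142

Order A = ((W₁ × W₂) × (W₃ × (W₄ × W₅))): (W₁ × W₂): 32×29 by 29×27 → 32×27, cost 32·29·27 = 25056; (W₄ × W₅): 42×5 by 5×38 → 42×38, cost 42·5·38 = 7980; (W₃ × (W₄ × W₅)): 27×42 by 42×38 → 27×38, cost 27·42·38 = 43092; cumulative 51072; ((W₁ × W₂) × (W₃ × (W₄ × W₅))): 32×27 by 27×38 → 32×38, cost 32·27·38 = 32832; cumulative 108960. Total 108960.
Order B = (W₁ × (W₂ × ((W₃ × W₄) × W₅))): (W₃ × W₄): 27×42 by 42×5 → 27×5, cost 27·42·5 = 5670; ((W₃ × W₄) × W₅): 27×5 by 5×38 → 27×38, cost 27·5·38 = 5130; cumulative 10800; (W₂ × ((W₃ × W₄) × W₅)): 29×27 by 27×38 → 29×38, cost 29·27·38 = 29754; cumulative 40554; (W₁ × (W₂ × ((W₃ × W₄) × W₅))): 32×29 by 29×38 → 32×38, cost 32·29·38 = 35264; cumulative 75818. Total 75818.
Difference: |108960 − 75818| = 33142.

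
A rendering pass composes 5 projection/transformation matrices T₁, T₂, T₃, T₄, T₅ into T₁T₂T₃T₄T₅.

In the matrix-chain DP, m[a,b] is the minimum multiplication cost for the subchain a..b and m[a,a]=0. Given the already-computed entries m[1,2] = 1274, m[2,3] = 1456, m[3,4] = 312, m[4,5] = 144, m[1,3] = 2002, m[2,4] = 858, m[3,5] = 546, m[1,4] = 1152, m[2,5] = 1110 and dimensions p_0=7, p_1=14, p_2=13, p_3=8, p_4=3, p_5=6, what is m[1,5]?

m[1,5] = min over k∈[1,4] of m[1,k]+m[k+1,5]+p_{0}·p_k·p_{5}.
k=1: 0 + 1110 + 7·14·6 = 1698; k=2: 1274 + 546 + 7·13·6 = 2366; k=3: 2002 + 144 + 7·8·6 = 2482; k=4: 1152 + 0 + 7·3·6 = 1278.
Minimum: 1278 at k=4.

1278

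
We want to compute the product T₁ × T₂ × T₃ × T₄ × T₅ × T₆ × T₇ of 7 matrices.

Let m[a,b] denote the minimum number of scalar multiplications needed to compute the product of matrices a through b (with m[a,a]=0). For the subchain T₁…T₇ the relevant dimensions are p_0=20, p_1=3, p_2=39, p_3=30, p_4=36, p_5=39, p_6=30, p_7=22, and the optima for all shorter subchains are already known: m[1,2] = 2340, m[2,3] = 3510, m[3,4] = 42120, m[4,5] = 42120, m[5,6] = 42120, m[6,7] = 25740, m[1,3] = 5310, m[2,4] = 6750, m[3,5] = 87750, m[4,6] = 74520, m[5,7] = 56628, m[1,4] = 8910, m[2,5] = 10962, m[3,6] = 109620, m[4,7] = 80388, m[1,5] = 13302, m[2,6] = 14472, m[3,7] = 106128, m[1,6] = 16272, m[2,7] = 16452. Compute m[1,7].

17772

m[1,7] = min over k∈[1,6] of m[1,k]+m[k+1,7]+p_{0}·p_k·p_{7}.
k=1: 0 + 16452 + 20·3·22 = 17772; k=2: 2340 + 106128 + 20·39·22 = 125628; k=3: 5310 + 80388 + 20·30·22 = 98898; k=4: 8910 + 56628 + 20·36·22 = 81378; k=5: 13302 + 25740 + 20·39·22 = 56202; k=6: 16272 + 0 + 20·30·22 = 29472.
Minimum: 17772 at k=1.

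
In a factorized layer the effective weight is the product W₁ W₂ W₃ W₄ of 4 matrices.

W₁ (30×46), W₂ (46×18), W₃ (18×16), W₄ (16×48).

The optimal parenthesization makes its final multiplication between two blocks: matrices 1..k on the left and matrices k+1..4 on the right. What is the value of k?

Adjacent pairs: W₁W₂ = 30·46·18 = 24840; W₂W₃ = 46·18·16 = 13248; W₃W₄ = 18·16·48 = 13824.
Length 3: W₁..W₃: k=1: 0+13248+30·46·16=35328; k=2: 24840+0+30·18·16=33480 → min 33480 | W₂..W₄: k=2: 0+13824+46·18·48=53568; k=3: 13248+0+46·16·48=48576 → min 48576.
Top-level splits: k=1: (W₁..W₁)·(W₂..W₄) → 0+48576+30·46·48 = 114816; k=2: (W₁..W₂)·(W₃..W₄) → 24840+13824+30·18·48 = 64584; k=3: (W₁..W₃)·(W₄..W₄) → 33480+0+30·16·48 = 56520.
Best split is after W₃, i.e. k = 3.

3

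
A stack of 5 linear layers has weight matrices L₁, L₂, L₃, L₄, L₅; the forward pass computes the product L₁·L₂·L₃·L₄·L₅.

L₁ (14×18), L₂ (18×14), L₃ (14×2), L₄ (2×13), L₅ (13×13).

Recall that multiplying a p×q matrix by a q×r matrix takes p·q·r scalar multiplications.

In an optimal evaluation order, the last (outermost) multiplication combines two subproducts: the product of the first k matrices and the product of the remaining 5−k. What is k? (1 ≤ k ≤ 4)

3

Adjacent pairs: L₁L₂ = 14·18·14 = 3528; L₂L₃ = 18·14·2 = 504; L₃L₄ = 14·2·13 = 364; L₄L₅ = 2·13·13 = 338.
Length 3: L₁..L₃: k=1: 0+504+14·18·2=1008; k=2: 3528+0+14·14·2=3920 → min 1008 | L₂..L₄: k=2: 0+364+18·14·13=3640; k=3: 504+0+18·2·13=972 → min 972 | L₃..L₅: k=3: 0+338+14·2·13=702; k=4: 364+0+14·13·13=2730 → min 702.
Length 4: L₁..L₄: k=1: 0+972+14·18·13=4248; k=2: 3528+364+14·14·13=6440; k=3: 1008+0+14·2·13=1372 → min 1372 | L₂..L₅: k=2: 0+702+18·14·13=3978; k=3: 504+338+18·2·13=1310; k=4: 972+0+18·13·13=4014 → min 1310.
Top-level splits: k=1: (L₁..L₁)·(L₂..L₅) → 0+1310+14·18·13 = 4586; k=2: (L₁..L₂)·(L₃..L₅) → 3528+702+14·14·13 = 6778; k=3: (L₁..L₃)·(L₄..L₅) → 1008+338+14·2·13 = 1710; k=4: (L₁..L₄)·(L₅..L₅) → 1372+0+14·13·13 = 3738.
Best split is after L₃, i.e. k = 3.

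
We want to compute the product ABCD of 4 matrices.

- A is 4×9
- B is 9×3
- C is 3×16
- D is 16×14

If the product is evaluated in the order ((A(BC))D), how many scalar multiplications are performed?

1904

(BC): 9×3 by 3×16 → 9×16, cost 9·3·16 = 432
(A(BC)): 4×9 by 9×16 → 4×16, cost 4·9·16 = 576; cumulative 1008
((A(BC))D): 4×16 by 16×14 → 4×14, cost 4·16·14 = 896; cumulative 1904
Total: 1904 scalar multiplications.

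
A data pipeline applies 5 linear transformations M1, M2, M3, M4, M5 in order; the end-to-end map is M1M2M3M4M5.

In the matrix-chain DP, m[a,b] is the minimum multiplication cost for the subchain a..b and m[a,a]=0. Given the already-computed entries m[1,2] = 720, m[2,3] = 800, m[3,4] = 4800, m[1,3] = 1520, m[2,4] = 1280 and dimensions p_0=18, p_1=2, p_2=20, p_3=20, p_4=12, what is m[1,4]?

1712

m[1,4] = min over k∈[1,3] of m[1,k]+m[k+1,4]+p_{0}·p_k·p_{4}.
k=1: 0 + 1280 + 18·2·12 = 1712; k=2: 720 + 4800 + 18·20·12 = 9840; k=3: 1520 + 0 + 18·20·12 = 5840.
Minimum: 1712 at k=1.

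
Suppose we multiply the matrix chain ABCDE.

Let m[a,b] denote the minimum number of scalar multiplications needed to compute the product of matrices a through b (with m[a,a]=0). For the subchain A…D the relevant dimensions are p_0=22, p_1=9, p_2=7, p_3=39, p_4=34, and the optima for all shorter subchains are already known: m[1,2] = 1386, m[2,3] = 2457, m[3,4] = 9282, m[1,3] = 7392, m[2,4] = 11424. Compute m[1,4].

15904

m[1,4] = min over k∈[1,3] of m[1,k]+m[k+1,4]+p_{0}·p_k·p_{4}.
k=1: 0 + 11424 + 22·9·34 = 18156; k=2: 1386 + 9282 + 22·7·34 = 15904; k=3: 7392 + 0 + 22·39·34 = 36564.
Minimum: 15904 at k=2.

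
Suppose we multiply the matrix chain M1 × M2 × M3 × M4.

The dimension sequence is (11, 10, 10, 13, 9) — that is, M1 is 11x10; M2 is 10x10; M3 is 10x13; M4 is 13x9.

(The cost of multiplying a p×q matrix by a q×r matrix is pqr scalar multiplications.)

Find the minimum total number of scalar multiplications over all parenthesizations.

3060

Adjacent pairs: M1M2 = 11·10·10 = 1100; M2M3 = 10·10·13 = 1300; M3M4 = 10·13·9 = 1170.
Length 3: M1..M3: k=1: 0+1300+11·10·13=2730; k=2: 1100+0+11·10·13=2530 → min 2530 | M2..M4: k=2: 0+1170+10·10·9=2070; k=3: 1300+0+10·13·9=2470 → min 2070.
Length 4: M1..M4: k=1: 0+2070+11·10·9=3060; k=2: 1100+1170+11·10·9=3260; k=3: 2530+0+11·13·9=3817 → min 3060.
Optimal order: (M1 × (M2 × (M3 × M4))) with cost 3060.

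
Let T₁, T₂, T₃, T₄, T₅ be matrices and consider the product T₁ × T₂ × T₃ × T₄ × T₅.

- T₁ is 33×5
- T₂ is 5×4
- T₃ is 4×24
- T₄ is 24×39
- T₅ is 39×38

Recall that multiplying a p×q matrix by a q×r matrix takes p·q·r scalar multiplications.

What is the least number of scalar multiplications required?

15348

Adjacent pairs: T₁T₂ = 33·5·4 = 660; T₂T₃ = 5·4·24 = 480; T₃T₄ = 4·24·39 = 3744; T₄T₅ = 24·39·38 = 35568.
Length 3: T₁..T₃: k=1: 0+480+33·5·24=4440; k=2: 660+0+33·4·24=3828 → min 3828 | T₂..T₄: k=2: 0+3744+5·4·39=4524; k=3: 480+0+5·24·39=5160 → min 4524 | T₃..T₅: k=3: 0+35568+4·24·38=39216; k=4: 3744+0+4·39·38=9672 → min 9672.
Length 4: T₁..T₄: k=1: 0+4524+33·5·39=10959; k=2: 660+3744+33·4·39=9552; k=3: 3828+0+33·24·39=34716 → min 9552 | T₂..T₅: k=2: 0+9672+5·4·38=10432; k=3: 480+35568+5·24·38=40608; k=4: 4524+0+5·39·38=11934 → min 10432.
Length 5: T₁..T₅: k=1: 0+10432+33·5·38=16702; k=2: 660+9672+33·4·38=15348; k=3: 3828+35568+33·24·38=69492; k=4: 9552+0+33·39·38=58458 → min 15348.
Optimal order: ((T₁ × T₂) × ((T₃ × T₄) × T₅)) with cost 15348.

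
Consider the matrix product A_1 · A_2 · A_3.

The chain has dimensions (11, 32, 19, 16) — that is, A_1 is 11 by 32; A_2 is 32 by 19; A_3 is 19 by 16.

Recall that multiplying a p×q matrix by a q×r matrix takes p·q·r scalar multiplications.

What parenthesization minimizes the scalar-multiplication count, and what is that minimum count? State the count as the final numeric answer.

(A_1 · (A_2 · A_3)): cost 15360.
((A_1 · A_2) · A_3): cost 10032.
Optimal: ((A_1 · A_2) · A_3) with cost 10032.

10032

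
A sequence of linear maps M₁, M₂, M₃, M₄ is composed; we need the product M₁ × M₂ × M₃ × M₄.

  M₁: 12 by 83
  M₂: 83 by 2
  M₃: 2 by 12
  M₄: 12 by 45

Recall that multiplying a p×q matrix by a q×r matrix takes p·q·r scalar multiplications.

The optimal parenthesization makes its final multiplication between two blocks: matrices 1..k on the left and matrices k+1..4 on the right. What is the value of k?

2

Adjacent pairs: M₁M₂ = 12·83·2 = 1992; M₂M₃ = 83·2·12 = 1992; M₃M₄ = 2·12·45 = 1080.
Length 3: M₁..M₃: k=1: 0+1992+12·83·12=13944; k=2: 1992+0+12·2·12=2280 → min 2280 | M₂..M₄: k=2: 0+1080+83·2·45=8550; k=3: 1992+0+83·12·45=46812 → min 8550.
Top-level splits: k=1: (M₁..M₁)·(M₂..M₄) → 0+8550+12·83·45 = 53370; k=2: (M₁..M₂)·(M₃..M₄) → 1992+1080+12·2·45 = 4152; k=3: (M₁..M₃)·(M₄..M₄) → 2280+0+12·12·45 = 8760.
Best split is after M₂, i.e. k = 2.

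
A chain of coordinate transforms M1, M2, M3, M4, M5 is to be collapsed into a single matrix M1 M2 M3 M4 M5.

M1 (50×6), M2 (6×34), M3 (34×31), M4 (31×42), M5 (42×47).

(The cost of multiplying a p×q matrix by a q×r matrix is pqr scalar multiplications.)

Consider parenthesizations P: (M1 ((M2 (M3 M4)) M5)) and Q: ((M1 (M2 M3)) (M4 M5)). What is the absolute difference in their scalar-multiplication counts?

70888

Order P = (M1 ((M2 (M3 M4)) M5)): (M3 M4): 34×31 by 31×42 → 34×42, cost 34·31·42 = 44268; (M2 (M3 M4)): 6×34 by 34×42 → 6×42, cost 6·34·42 = 8568; cumulative 52836; ((M2 (M3 M4)) M5): 6×42 by 42×47 → 6×47, cost 6·42·47 = 11844; cumulative 64680; (M1 ((M2 (M3 M4)) M5)): 50×6 by 6×47 → 50×47, cost 50·6·47 = 14100; cumulative 78780. Total 78780.
Order Q = ((M1 (M2 M3)) (M4 M5)): (M2 M3): 6×34 by 34×31 → 6×31, cost 6·34·31 = 6324; (M1 (M2 M3)): 50×6 by 6×31 → 50×31, cost 50·6·31 = 9300; cumulative 15624; (M4 M5): 31×42 by 42×47 → 31×47, cost 31·42·47 = 61194; ((M1 (M2 M3)) (M4 M5)): 50×31 by 31×47 → 50×47, cost 50·31·47 = 72850; cumulative 149668. Total 149668.
Difference: |78780 − 149668| = 70888.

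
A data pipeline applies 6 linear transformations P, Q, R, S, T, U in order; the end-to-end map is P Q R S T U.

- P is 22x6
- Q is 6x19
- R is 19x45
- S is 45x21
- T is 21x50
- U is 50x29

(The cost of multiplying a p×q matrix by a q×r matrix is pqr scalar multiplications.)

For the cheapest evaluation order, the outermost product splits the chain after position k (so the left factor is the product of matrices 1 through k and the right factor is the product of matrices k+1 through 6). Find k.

1

Adjacent pairs: PQ = 22·6·19 = 2508; QR = 6·19·45 = 5130; RS = 19·45·21 = 17955; ST = 45·21·50 = 47250; TU = 21·50·29 = 30450.
Length 3: P..R: k=1: 0+5130+22·6·45=11070; k=2: 2508+0+22·19·45=21318 → min 11070 | Q..S: k=2: 0+17955+6·19·21=20349; k=3: 5130+0+6·45·21=10800 → min 10800 | R..T: k=3: 0+47250+19·45·50=90000; k=4: 17955+0+19·21·50=37905 → min 37905 | S..U: k=4: 0+30450+45·21·29=57855; k=5: 47250+0+45·50·29=112500 → min 57855.
Length 4: P..S: k=1: 0+10800+22·6·21=13572; k=2: 2508+17955+22·19·21=29241; k=3: 11070+0+22·45·21=31860 → min 13572 | Q..T: k=2: 0+37905+6·19·50=43605; k=3: 5130+47250+6·45·50=65880; k=4: 10800+0+6·21·50=17100 → min 17100 | R..U: k=3: 0+57855+19·45·29=82650; k=4: 17955+30450+19·21·29=59976; k=5: 37905+0+19·50·29=65455 → min 59976.
Length 5: P..T: k=1: 0+17100+22·6·50=23700; k=2: 2508+37905+22·19·50=61313; k=3: 11070+47250+22·45·50=107820; k=4: 13572+0+22·21·50=36672 → min 23700 | Q..U: k=2: 0+59976+6·19·29=63282; k=3: 5130+57855+6·45·29=70815; k=4: 10800+30450+6·21·29=44904; k=5: 17100+0+6·50·29=25800 → min 25800.
Top-level splits: k=1: (P..P)·(Q..U) → 0+25800+22·6·29 = 29628; k=2: (P..Q)·(R..U) → 2508+59976+22·19·29 = 74606; k=3: (P..R)·(S..U) → 11070+57855+22·45·29 = 97635; k=4: (P..S)·(T..U) → 13572+30450+22·21·29 = 57420; k=5: (P..T)·(U..U) → 23700+0+22·50·29 = 55600.
Best split is after P, i.e. k = 1.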